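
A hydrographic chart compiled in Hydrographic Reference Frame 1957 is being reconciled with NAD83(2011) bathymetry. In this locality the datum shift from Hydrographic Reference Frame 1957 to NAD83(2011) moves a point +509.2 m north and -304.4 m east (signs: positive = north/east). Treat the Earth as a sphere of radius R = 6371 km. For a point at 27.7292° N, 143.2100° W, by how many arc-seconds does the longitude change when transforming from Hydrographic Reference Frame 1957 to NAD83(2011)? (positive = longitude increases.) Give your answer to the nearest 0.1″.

Δλ = -11.1″

At latitude 27.7292°, cos φ = 0.885157.
One radian of longitude at latitude φ spans R cos φ, so Δλ = ΔE / (R cos φ) = -304.4 / (6371000 × 0.885157) = -5.3978e-05 rad = -11.134″.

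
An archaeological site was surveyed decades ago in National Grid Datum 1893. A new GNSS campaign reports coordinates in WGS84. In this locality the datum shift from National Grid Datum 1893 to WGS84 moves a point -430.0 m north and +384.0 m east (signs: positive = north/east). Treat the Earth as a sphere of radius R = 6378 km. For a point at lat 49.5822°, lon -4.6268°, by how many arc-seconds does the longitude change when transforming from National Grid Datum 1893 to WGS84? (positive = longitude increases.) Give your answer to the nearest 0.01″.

At latitude 49.5822°, cos φ = 0.648356.
One radian of longitude at latitude φ spans R cos φ, so Δλ = ΔE / (R cos φ) = 384.0 / (6378000 × 0.648356) = 9.2861e-05 rad = 19.154″.

Δλ = 19.15″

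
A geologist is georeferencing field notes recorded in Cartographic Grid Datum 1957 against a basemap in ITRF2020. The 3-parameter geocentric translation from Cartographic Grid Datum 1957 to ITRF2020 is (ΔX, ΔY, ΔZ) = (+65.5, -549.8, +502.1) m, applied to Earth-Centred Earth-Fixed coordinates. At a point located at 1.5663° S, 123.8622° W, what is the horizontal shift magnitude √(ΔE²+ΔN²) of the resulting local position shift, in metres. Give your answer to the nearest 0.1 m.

At φ = -1.5663°, λ = -123.8622°: sin φ = -0.027334, cos φ = 0.999626, sin λ = -0.830380, cos λ = -0.557197.
ΔE = −sin λ·ΔX + cos λ·ΔY = −(-0.830380)·(65.5) + (-0.557197)·(-549.8) = 360.74 m.
ΔN = −sin φ cos λ·ΔX − sin φ sin λ·ΔY + cos φ·ΔZ = −(-0.027334)(-0.557197)(65.5) − (-0.027334)(-0.830380)(-549.8) + (0.999626)(502.1) = 513.39 m.
Horizontal magnitude = √(ΔE² + ΔN²) = √(360.74² + 513.39²) = 627.46 m.

627.5 m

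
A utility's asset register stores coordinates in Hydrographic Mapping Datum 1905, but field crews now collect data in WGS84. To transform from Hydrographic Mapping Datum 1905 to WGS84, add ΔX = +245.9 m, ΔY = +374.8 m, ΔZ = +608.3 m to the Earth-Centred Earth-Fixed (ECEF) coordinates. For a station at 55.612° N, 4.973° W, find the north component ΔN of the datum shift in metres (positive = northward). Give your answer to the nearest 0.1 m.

The local north axis is (−sin φ cos λ, −sin φ sin λ, cos φ), giving ΔN = -202.161 + 26.812 + 343.564 = 168.22 m.

ΔN = 168.2 m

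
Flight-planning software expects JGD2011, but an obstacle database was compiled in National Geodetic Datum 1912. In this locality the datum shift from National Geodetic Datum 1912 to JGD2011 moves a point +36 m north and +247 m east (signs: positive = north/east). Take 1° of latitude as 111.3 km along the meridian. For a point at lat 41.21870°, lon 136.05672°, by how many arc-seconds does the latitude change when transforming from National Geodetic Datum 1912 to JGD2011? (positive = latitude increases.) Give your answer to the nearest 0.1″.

Δφ = 1.2″

1° of latitude = 111.3 km, so Δφ = 36.0 / 111300 = 0.0003235° = 1.164″.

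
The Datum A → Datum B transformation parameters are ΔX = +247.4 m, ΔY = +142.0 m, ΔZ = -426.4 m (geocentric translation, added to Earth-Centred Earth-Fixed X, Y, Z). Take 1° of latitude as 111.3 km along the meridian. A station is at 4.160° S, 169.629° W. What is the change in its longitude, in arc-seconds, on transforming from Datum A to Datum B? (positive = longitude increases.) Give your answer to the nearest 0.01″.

Δλ = -3.09″

sin φ = -0.072542, cos φ = 0.997365, sin λ = -0.180021, cos λ = -0.983663.
East component: ΔE = −sin λ·ΔX + cos λ·ΔY = −(-0.180021)(247.4) + (-0.983663)(142.0) = -95.14 m.
1° of latitude spans 111300 m; at latitude φ, 1° of longitude spans that × cos φ = 111006.8 m, so Δλ = -95.14 / 111006.8 × 3600 = -3.086″.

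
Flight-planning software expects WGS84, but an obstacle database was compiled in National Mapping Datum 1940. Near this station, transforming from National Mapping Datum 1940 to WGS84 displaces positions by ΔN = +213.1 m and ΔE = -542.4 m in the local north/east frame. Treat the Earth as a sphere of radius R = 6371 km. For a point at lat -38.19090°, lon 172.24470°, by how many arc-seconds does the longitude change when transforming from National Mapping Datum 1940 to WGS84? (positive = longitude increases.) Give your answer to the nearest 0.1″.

Δλ = -22.3″

At latitude -38.19090°, cos φ = 0.785955.
One radian of longitude at latitude φ spans R cos φ, so Δλ = ΔE / (R cos φ) = -542.4 / (6371000 × 0.785955) = -1.0832e-04 rad = -22.343″.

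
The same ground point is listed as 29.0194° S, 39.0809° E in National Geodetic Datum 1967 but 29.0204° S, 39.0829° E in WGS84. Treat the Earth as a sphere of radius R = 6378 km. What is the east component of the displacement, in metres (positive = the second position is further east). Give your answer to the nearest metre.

Δφ = -29.0204° − -29.0194° = -0.0010°; Δλ = 39.0829° − 39.0809° = +0.0020°.
1° along a meridian = πR/180 = 111317 m.
ΔN = Δφ × 111317 = -111.3 m; ΔE = Δλ × 111317 × cos(-29.0194°) = +0.0020 × 111317 × 0.874456 = 194.7 m.

ΔE = 195 m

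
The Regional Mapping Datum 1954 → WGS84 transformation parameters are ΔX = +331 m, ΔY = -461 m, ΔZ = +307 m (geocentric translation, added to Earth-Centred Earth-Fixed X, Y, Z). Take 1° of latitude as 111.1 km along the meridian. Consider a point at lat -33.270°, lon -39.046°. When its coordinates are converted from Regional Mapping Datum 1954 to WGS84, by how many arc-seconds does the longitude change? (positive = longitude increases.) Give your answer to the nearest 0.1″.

sin φ = -0.548585, cos φ = 0.836095, sin λ = -0.629944, cos λ = 0.776640.
East component: ΔE = −sin λ·ΔX + cos λ·ΔY = −(-0.629944)(331) + (0.776640)(-461) = -149.52 m.
1° of latitude spans 111100 m; at latitude φ, 1° of longitude spans that × cos φ = 92890.1 m, so Δλ = -149.52 / 92890.1 × 3600 = -5.795″.

Δλ = -5.8″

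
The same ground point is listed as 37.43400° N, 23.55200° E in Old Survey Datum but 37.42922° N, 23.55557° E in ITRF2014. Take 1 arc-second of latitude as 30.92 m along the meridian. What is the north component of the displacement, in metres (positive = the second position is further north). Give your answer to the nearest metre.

Δφ = 37.42922° − 37.43400° = -0.00478°; Δλ = 23.55557° − 23.55200° = +0.00357°.
1° of latitude = 3600 × 30.92 = 111312 m.
ΔN = Δφ × 111312 = -532.1 m; ΔE = Δλ × 111312 × cos(37.43400°) = +0.00357 × 111312 × 0.794054 = 315.5 m.

ΔN = -532 m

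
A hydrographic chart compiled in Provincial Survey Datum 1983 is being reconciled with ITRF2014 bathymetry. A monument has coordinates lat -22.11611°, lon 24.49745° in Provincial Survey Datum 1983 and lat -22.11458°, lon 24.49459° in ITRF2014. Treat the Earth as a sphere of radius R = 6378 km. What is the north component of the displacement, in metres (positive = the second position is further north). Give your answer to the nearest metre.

ΔN = 170 m

Δφ = -22.11458° − -22.11611° = +0.00153°; Δλ = 24.49459° − 24.49745° = -0.00286°.
1° along a meridian = πR/180 = 111317 m.
ΔN = Δφ × 111317 = 170.3 m; ΔE = Δλ × 111317 × cos(-22.11611°) = -0.00286 × 111317 × 0.926423 = -294.9 m.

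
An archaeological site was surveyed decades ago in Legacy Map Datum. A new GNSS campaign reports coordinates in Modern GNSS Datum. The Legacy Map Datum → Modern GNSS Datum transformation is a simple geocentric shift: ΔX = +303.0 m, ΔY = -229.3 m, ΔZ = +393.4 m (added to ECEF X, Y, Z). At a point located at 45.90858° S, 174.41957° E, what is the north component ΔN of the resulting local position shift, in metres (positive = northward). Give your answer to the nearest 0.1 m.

ΔN = 41.1 m

At φ = -45.90858°, λ = 174.41957°: sin φ = -0.718231, cos φ = 0.695805, sin λ = 0.097243, cos λ = -0.995261.
ΔN = −sin φ cos λ·ΔX − sin φ sin λ·ΔY + cos φ·ΔZ = −(-0.718231)(-0.995261)(303.0) − (-0.718231)(0.097243)(-229.3) + (0.695805)(393.4) = 41.12 m.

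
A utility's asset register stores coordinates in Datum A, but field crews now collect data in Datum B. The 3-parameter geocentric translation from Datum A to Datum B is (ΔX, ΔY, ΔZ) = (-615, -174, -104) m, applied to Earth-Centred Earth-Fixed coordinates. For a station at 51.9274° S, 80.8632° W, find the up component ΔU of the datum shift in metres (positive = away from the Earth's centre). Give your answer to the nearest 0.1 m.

At φ = -51.9274°, λ = -80.8632°: sin φ = -0.787230, cos φ = 0.616659, sin λ = -0.987312, cos λ = 0.158792.
ΔU = cos φ cos λ·ΔX + cos φ sin λ·ΔY + sin φ·ΔZ = (0.616659)(0.158792)(-615) + (0.616659)(-0.987312)(-174) + (-0.787230)(-104) = 127.59 m.

ΔU = 127.6 m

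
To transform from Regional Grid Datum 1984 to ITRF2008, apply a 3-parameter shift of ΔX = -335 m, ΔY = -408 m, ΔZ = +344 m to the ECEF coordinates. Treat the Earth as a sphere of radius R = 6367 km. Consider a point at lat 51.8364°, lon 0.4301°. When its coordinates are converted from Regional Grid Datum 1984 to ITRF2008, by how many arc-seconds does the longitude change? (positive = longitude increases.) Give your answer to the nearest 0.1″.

sin φ = 0.786250, cos φ = 0.617909, sin λ = 0.007507, cos λ = 0.999972.
East component: ΔE = −sin λ·ΔX + cos λ·ΔY = −(0.007507)(-335) + (0.999972)(-408) = -405.47 m.
1° of latitude spans πR/180 = 111125 m; at latitude φ, 1° of longitude spans that × cos φ = 68665.2 m, so Δλ = -405.47 / 68665.2 × 3600 = -21.258″.

Δλ = -21.3″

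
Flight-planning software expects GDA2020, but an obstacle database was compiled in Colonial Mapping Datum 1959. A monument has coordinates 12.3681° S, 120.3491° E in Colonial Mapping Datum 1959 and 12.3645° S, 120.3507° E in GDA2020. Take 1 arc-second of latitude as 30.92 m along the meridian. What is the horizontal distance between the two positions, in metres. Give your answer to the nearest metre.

437 m

Δφ = -12.3645° − -12.3681° = +0.0036°; Δλ = 120.3507° − 120.3491° = +0.0016°.
1° of latitude = 3600 × 30.92 = 111312 m.
ΔN = Δφ × 111312 = 400.7 m; ΔE = Δλ × 111312 × cos(-12.3681°) = +0.0016 × 111312 × 0.976792 = 174.0 m.
Distance = √(ΔE² + ΔN²) = √(174.0² + 400.7²) = 436.9 m.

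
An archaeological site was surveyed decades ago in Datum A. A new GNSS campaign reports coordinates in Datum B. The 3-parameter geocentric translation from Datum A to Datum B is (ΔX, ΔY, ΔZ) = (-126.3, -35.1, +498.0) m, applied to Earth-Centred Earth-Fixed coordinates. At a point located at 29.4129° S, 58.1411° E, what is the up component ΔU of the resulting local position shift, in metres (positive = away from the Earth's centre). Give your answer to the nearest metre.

ΔU = -329 m

At φ = -29.4129°, λ = 58.1411°: sin φ = -0.491100, cos φ = 0.871103, sin λ = 0.849351, cos λ = 0.527829.
ΔU = cos φ cos λ·ΔX + cos φ sin λ·ΔY + sin φ·ΔZ = (0.871103)(0.527829)(-126.3) + (0.871103)(0.849351)(-35.1) + (-0.491100)(498.0) = -328.61 m.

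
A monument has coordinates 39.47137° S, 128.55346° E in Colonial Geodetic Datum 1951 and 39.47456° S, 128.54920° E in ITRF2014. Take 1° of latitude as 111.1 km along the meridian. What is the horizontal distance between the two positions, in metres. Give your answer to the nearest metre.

509 m

Δφ = -39.47456° − -39.47137° = -0.00319°; Δλ = 128.54920° − 128.55346° = -0.00426°.
ΔN = Δφ × 111100 = -354.4 m; ΔE = Δλ × 111100 × cos(-39.47137°) = -0.00426 × 111100 × 0.771942 = -365.3 m.
Distance = √(ΔE² + ΔN²) = √((-365.3)² + (-354.4)²) = 509.0 m.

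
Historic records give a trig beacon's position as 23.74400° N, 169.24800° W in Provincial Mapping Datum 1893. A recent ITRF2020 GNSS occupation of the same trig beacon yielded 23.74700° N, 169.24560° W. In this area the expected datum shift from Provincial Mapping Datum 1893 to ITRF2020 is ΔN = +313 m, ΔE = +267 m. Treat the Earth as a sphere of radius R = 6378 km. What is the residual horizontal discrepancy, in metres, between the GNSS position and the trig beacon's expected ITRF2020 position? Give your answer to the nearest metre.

Observed coordinate differences: Δφ = +0.00300°, Δλ = +0.00240°.
Converting to metres (1° lat = 111317 m, cos φ = 0.915354): observed ΔN = 334.0 m, observed ΔE = 244.5 m.
Subtracting the expected shift leaves a residual of 334.0 − (313) = 21.0 m north and 244.5 − (267) = -22.5 m east.
Residual distance = √(21.0² + (-22.5)²) = 30.7 m.

31 m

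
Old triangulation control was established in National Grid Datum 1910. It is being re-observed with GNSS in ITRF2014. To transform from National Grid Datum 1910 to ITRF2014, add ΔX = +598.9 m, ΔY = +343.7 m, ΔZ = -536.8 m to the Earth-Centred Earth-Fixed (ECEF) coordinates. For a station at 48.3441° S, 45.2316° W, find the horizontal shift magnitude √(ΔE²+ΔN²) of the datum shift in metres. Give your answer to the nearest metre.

The local east axis at (φ, λ) is (−sin λ, cos λ, 0), so ΔE = −sin(-45.2316°)·598.9 + cos(-45.2316°)·343.7 = 667.24 m.
The local north axis is (−sin φ cos λ, −sin φ sin λ, cos φ), giving ΔN = 315.126 − 182.314 − 356.787 = -223.98 m.
Horizontal magnitude = √(ΔE² + ΔN²) = √(667.24² + (-223.98)²) = 703.83 m.

704 m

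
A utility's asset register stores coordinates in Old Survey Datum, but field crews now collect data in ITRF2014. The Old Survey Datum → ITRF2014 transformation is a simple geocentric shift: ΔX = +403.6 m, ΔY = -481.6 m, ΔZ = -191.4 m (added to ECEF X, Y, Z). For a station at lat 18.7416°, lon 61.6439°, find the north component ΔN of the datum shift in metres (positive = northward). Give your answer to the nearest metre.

The local north axis is (−sin φ cos λ, −sin φ sin λ, cos φ), giving ΔN = -61.590 + 136.172 − 181.251 = -106.67 m.

ΔN = -107 m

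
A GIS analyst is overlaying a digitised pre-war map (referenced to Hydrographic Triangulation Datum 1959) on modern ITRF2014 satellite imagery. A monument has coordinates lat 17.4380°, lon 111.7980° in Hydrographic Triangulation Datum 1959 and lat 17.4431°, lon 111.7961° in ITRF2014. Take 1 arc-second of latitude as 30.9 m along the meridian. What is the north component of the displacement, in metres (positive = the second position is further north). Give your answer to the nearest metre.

Δφ = 17.4431° − 17.4380° = +0.0051°; Δλ = 111.7961° − 111.7980° = -0.0019°.
1° of latitude = 3600 × 30.90 = 111240 m.
ΔN = Δφ × 111240 = 567.3 m; ΔE = Δλ × 111240 × cos(17.4380°) = -0.0019 × 111240 × 0.954042 = -201.6 m.

ΔN = 567 m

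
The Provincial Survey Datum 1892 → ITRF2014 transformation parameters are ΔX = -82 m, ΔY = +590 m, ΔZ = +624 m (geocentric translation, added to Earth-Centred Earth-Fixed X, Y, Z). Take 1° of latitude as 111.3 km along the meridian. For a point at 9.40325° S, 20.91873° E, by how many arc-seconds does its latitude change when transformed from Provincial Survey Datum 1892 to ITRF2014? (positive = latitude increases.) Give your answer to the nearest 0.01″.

sin φ = -0.163382, cos φ = 0.986563, sin λ = 0.357043, cos λ = 0.934088.
North component: ΔN = −sin φ cos λ·ΔX − sin φ sin λ·ΔY + cos φ·ΔZ = −(-0.163382)(0.934088)(-82) − (-0.163382)(0.357043)(590) + (0.986563)(624) = 637.52 m.
1° of latitude spans 111300 m, so Δφ = 637.52 / 111300 × 3600 = 20.621″.

Δφ = 20.62″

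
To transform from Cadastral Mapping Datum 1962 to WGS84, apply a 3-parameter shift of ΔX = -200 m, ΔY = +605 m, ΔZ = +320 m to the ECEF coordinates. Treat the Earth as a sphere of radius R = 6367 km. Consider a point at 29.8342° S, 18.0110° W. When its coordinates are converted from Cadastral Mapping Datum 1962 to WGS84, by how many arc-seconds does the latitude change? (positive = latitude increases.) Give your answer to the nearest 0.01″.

sin φ = -0.497492, cos φ = 0.867469, sin λ = -0.309200, cos λ = 0.950997.
North component: ΔN = −sin φ cos λ·ΔX − sin φ sin λ·ΔY + cos φ·ΔZ = −(-0.497492)(0.950997)(-200) − (-0.497492)(-0.309200)(605) + (0.867469)(320) = 89.90 m.
1° of latitude spans πR/180 = 111125 m, so Δφ = 89.90 / 111125 × 3600 = 2.913″.

Δφ = 2.91″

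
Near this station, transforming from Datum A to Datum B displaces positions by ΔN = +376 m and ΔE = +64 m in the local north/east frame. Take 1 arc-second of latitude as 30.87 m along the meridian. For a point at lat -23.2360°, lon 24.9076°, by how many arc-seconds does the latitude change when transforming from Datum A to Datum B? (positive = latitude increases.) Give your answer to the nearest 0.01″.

1″ of latitude = 30.87 m, so Δφ = 376.0 / 30.87 = 12.180″.

Δφ = 12.18″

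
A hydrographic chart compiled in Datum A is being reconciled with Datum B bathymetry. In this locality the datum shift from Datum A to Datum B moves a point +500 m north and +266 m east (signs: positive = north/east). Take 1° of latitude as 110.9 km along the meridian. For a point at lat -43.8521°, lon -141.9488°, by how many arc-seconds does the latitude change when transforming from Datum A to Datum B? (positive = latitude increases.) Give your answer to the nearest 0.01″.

Δφ = 16.23″

1° of latitude = 110.9 km, so Δφ = 500.0 / 110900 = 0.0045086° = 16.231″.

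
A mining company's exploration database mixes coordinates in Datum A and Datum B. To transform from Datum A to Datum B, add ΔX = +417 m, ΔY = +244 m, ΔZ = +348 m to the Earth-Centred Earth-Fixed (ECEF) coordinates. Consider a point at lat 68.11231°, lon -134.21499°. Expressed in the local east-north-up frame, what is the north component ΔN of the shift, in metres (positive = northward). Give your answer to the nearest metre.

ΔN = 562 m

The local north axis is (−sin φ cos λ, −sin φ sin λ, cos φ), giving ΔN = 269.834 + 162.276 + 129.730 = 561.84 m.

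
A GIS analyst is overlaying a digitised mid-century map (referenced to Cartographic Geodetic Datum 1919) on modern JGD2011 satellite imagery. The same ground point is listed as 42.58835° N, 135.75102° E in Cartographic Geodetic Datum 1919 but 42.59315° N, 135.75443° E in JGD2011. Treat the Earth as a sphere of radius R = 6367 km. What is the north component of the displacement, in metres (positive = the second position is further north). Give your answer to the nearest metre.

ΔN = 533 m

Δφ = 42.59315° − 42.58835° = +0.00480°; Δλ = 135.75443° − 135.75102° = +0.00341°.
1° along a meridian = πR/180 = 111125 m.
ΔN = Δφ × 111125 = 533.4 m; ΔE = Δλ × 111125 × cos(42.58835°) = +0.00341 × 111125 × 0.736235 = 279.0 m.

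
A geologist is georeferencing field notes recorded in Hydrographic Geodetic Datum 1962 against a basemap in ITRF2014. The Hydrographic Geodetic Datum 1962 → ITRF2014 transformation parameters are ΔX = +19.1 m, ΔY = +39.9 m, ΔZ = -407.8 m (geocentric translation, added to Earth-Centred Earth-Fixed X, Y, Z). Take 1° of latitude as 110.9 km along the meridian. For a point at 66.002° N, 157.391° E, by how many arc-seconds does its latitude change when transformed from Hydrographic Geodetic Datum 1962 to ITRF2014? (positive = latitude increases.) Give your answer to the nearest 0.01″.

Δφ = -5.32″

sin φ = 0.913560, cos φ = 0.406705, sin λ = 0.384440, cos λ = -0.923150.
North component: ΔN = −sin φ cos λ·ΔX − sin φ sin λ·ΔY + cos φ·ΔZ = −(0.913560)(-0.923150)(19.1) − (0.913560)(0.384440)(39.9) + (0.406705)(-407.8) = -163.76 m.
1° of latitude spans 110900 m, so Δφ = -163.76 / 110900 × 3600 = -5.316″.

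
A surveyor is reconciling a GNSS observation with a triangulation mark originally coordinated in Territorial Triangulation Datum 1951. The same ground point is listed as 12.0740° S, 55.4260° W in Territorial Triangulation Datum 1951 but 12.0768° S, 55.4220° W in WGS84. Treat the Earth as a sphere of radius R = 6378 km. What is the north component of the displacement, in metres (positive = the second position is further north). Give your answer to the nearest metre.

ΔN = -312 m

Δφ = -12.0768° − -12.0740° = -0.0028°; Δλ = -55.4220° − -55.4260° = +0.0040°.
1° along a meridian = πR/180 = 111317 m.
ΔN = Δφ × 111317 = -311.7 m; ΔE = Δλ × 111317 × cos(-12.0740°) = +0.0040 × 111317 × 0.977878 = 435.4 m.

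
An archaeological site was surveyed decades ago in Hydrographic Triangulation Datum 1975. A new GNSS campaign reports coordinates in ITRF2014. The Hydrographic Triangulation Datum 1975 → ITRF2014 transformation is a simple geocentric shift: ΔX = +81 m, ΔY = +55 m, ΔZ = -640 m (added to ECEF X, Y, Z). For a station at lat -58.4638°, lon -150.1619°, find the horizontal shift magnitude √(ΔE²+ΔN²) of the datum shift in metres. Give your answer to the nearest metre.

At φ = -58.4638°, λ = -150.1619°: sin φ = -0.852310, cos φ = 0.523037, sin λ = -0.497551, cos λ = -0.867435.
ΔE = −sin λ·ΔX + cos λ·ΔY = −(-0.497551)·(81) + (-0.867435)·(55) = -7.41 m.
ΔN = −sin φ cos λ·ΔX − sin φ sin λ·ΔY + cos φ·ΔZ = −(-0.852310)(-0.867435)(81) − (-0.852310)(-0.497551)(55) + (0.523037)(-640) = -417.95 m.
Horizontal magnitude = √(ΔE² + ΔN²) = √((-7.41)² + (-417.95)²) = 418.02 m.

418 m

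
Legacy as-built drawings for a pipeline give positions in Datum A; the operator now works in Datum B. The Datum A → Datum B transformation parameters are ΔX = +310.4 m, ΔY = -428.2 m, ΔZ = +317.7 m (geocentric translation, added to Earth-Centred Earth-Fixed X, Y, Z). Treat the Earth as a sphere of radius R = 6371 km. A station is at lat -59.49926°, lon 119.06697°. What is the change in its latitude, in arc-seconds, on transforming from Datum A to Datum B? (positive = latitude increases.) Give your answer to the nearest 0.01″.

sin φ = -0.861623, cos φ = 0.507549, sin λ = 0.874052, cos λ = -0.485832.
North component: ΔN = −sin φ cos λ·ΔX − sin φ sin λ·ΔY + cos φ·ΔZ = −(-0.861623)(-0.485832)(310.4) − (-0.861623)(0.874052)(-428.2) + (0.507549)(317.7) = -291.16 m.
1° of latitude spans πR/180 = 111195 m, so Δφ = -291.16 / 111195 × 3600 = -9.427″.

Δφ = -9.43″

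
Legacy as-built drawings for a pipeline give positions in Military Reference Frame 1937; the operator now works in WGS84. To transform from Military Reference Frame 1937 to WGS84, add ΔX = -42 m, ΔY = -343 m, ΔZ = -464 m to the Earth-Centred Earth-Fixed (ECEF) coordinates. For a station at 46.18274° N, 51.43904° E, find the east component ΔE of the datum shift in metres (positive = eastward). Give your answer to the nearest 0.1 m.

ΔE = -181.0 m

At φ = 46.18274°, λ = 51.43904°: sin φ = 0.721552, cos φ = 0.692361, sin λ = 0.781945, cos λ = 0.623347.
ΔE = −sin λ·ΔX + cos λ·ΔY = −(0.781945)·(-42) + (0.623347)·(-343) = -180.97 m.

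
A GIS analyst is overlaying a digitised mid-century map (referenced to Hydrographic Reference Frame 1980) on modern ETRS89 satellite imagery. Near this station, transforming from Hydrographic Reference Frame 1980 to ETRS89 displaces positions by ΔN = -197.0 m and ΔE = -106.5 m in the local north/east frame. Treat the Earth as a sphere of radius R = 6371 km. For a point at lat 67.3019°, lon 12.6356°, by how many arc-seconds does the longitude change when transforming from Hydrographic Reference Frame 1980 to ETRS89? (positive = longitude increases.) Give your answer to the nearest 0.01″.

At latitude 67.3019°, cos φ = 0.385875.
One radian of longitude at latitude φ spans R cos φ, so Δλ = ΔE / (R cos φ) = -106.5 / (6371000 × 0.385875) = -4.3321e-05 rad = -8.936″.

Δλ = -8.94″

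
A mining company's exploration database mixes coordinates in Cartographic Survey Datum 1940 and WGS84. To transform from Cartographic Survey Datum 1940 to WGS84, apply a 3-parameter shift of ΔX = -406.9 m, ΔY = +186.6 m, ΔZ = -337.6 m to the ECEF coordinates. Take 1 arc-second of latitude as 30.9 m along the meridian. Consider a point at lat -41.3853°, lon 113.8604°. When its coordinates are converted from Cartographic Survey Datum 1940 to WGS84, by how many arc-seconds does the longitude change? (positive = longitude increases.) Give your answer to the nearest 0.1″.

sin φ = -0.661119, cos φ = 0.750281, sin λ = 0.914534, cos λ = -0.404510.
East component: ΔE = −sin λ·ΔX + cos λ·ΔY = −(0.914534)(-406.9) + (-0.404510)(186.6) = 296.64 m.
1° of latitude spans 3600 × 30.90 = 111240 m; at latitude φ, 1° of longitude spans that × cos φ = 83461.2 m, so Δλ = 296.64 / 83461.2 × 3600 = 12.795″.

Δλ = 12.8″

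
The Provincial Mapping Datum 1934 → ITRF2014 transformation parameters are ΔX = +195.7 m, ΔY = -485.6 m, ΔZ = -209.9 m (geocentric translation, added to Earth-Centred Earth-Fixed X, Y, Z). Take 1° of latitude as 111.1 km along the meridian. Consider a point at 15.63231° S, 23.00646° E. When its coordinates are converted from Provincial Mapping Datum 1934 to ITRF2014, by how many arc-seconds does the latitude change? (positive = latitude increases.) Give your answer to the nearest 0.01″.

Δφ = -6.63″

sin φ = -0.269463, cos φ = 0.963011, sin λ = 0.390835, cos λ = 0.920461.
North component: ΔN = −sin φ cos λ·ΔX − sin φ sin λ·ΔY + cos φ·ΔZ = −(-0.269463)(0.920461)(195.7) − (-0.269463)(0.390835)(-485.6) + (0.963011)(-209.9) = -204.74 m.
1° of latitude spans 111100 m, so Δφ = -204.74 / 111100 × 3600 = -6.634″.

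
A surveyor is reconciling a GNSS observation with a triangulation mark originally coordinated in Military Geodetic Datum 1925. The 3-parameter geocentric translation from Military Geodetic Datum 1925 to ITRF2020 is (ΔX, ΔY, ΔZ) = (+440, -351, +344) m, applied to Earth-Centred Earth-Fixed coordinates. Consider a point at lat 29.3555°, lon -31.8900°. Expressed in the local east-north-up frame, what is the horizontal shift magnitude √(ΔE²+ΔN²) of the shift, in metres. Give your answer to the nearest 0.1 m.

70.5 m

At φ = 29.3555°, λ = -31.8900°: sin φ = 0.490227, cos φ = 0.871595, sin λ = -0.528290, cos λ = 0.849064.
ΔE = −sin λ·ΔX + cos λ·ΔY = −(-0.528290)·(440) + (0.849064)·(-351) = -65.57 m.
ΔN = −sin φ cos λ·ΔX − sin φ sin λ·ΔY + cos φ·ΔZ = −(0.490227)(0.849064)(440) − (0.490227)(-0.528290)(-351) + (0.871595)(344) = 25.78 m.
Horizontal magnitude = √(ΔE² + ΔN²) = √((-65.57)² + 25.78²) = 70.46 m.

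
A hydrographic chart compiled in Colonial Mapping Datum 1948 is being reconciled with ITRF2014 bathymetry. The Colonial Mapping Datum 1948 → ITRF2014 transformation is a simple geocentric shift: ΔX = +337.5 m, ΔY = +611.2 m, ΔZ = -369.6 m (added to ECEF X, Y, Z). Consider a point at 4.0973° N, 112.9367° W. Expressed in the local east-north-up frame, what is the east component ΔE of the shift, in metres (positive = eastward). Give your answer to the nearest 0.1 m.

ΔE = 72.6 m

The local east axis at (φ, λ) is (−sin λ, cos λ, 0), so ΔE = −sin(-112.9367°)·337.5 + cos(-112.9367°)·611.2 = 72.62 m.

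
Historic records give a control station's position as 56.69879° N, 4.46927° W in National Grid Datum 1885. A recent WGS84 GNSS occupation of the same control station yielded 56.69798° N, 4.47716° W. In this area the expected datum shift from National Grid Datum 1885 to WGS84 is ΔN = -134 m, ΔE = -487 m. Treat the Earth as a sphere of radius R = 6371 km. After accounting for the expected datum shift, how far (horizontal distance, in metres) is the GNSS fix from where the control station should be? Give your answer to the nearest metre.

44 m

Observed coordinate differences: Δφ = -0.00081°, Δλ = -0.00789°.
Converting to metres (1° lat = 111195 m, cos φ = 0.549040): observed ΔN = -90.1 m, observed ΔE = -481.7 m.
Subtracting the expected shift leaves a residual of -90.1 − (-134) = 43.9 m north and -481.7 − (-487) = 5.3 m east.
Residual distance = √(43.9² + 5.3²) = 44.3 m.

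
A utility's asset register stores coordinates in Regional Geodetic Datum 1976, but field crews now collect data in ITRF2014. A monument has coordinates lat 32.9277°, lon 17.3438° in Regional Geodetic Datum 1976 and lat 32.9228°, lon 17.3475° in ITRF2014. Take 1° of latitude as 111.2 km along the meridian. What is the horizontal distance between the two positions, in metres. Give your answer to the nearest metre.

645 m

Δφ = 32.9228° − 32.9277° = -0.0049°; Δλ = 17.3475° − 17.3438° = +0.0037°.
ΔN = Δφ × 111200 = -544.9 m; ΔE = Δλ × 111200 × cos(32.9277°) = +0.0037 × 111200 × 0.839357 = 345.3 m.
Distance = √(ΔE² + ΔN²) = √(345.3² + (-544.9)²) = 645.1 m.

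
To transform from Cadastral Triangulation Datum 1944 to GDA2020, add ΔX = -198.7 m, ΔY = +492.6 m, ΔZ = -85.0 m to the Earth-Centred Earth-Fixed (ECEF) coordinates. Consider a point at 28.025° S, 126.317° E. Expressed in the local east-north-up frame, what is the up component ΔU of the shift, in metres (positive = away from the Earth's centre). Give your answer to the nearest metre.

ΔU = 494 m

The local up (radial) axis is (cos φ cos λ, cos φ sin λ, sin φ), giving ΔU = 103.882 + 350.373 + 39.938 = 494.19 m.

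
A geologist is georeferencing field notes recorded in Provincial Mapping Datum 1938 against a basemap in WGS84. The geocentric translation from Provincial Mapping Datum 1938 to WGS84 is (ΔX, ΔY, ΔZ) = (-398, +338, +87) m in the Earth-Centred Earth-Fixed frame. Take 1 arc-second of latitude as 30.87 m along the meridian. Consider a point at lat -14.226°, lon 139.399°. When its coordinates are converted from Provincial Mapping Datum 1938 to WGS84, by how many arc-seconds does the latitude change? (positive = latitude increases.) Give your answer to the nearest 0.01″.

Δφ = 6.89″

sin φ = -0.245747, cos φ = 0.969334, sin λ = 0.650787, cos λ = -0.759260.
North component: ΔN = −sin φ cos λ·ΔX − sin φ sin λ·ΔY + cos φ·ΔZ = −(-0.245747)(-0.759260)(-398) − (-0.245747)(0.650787)(338) + (0.969334)(87) = 212.65 m.
1° of latitude spans 3600 × 30.87 = 111132 m, so Δφ = 212.65 / 111132 × 3600 = 6.889″.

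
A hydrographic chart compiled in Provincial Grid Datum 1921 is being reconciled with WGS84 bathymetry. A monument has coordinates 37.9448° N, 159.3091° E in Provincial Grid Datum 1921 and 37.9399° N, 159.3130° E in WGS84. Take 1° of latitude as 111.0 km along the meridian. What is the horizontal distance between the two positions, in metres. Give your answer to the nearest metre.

Δφ = 37.9399° − 37.9448° = -0.0049°; Δλ = 159.3130° − 159.3091° = +0.0039°.
ΔN = Δφ × 111000 = -543.9 m; ΔE = Δλ × 111000 × cos(37.9448°) = +0.0039 × 111000 × 0.788604 = 341.4 m.
Distance = √(ΔE² + ΔN²) = √(341.4² + (-543.9)²) = 642.2 m.

642 m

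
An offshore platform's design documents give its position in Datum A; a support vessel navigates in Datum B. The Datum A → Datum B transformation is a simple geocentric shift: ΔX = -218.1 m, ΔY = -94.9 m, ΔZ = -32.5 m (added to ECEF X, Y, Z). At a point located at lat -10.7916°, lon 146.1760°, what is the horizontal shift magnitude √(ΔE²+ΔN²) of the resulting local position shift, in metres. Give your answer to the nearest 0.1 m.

200.4 m

The local east axis at (φ, λ) is (−sin λ, cos λ, 0), so ΔE = −sin(146.1760°)·(-218.1) + cos(146.1760°)·(-94.9) = 200.24 m.
The local north axis is (−sin φ cos λ, −sin φ sin λ, cos φ), giving ΔN = 33.925 − 9.891 − 31.925 = -7.89 m.
Horizontal magnitude = √(ΔE² + ΔN²) = √(200.24² + (-7.89)²) = 200.40 m.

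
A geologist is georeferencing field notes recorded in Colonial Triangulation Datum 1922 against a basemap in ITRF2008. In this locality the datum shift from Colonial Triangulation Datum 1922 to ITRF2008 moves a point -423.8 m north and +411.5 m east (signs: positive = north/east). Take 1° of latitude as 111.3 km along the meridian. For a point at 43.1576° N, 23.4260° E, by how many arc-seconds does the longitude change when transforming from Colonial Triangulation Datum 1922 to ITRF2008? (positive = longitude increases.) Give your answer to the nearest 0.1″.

At latitude 43.1576°, cos φ = 0.729475.
1° of longitude at this latitude = 111.3 × cos φ = 81.19 km, so Δλ = 411.5 / 81190.6 = 0.0050683° = 18.246″.

Δλ = 18.2″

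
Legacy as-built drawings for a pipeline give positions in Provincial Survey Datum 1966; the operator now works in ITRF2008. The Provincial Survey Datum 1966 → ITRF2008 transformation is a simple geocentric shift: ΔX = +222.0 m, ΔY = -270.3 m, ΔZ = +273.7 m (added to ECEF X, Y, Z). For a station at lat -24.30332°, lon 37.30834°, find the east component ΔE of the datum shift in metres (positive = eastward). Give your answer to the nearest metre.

ΔE = -350 m

At φ = -24.30332°, λ = 37.30834°: sin φ = -0.411567, cos φ = 0.911379, sin λ = 0.606104, cos λ = 0.795385.
ΔE = −sin λ·ΔX + cos λ·ΔY = −(0.606104)·(222.0) + (0.795385)·(-270.3) = -349.55 m.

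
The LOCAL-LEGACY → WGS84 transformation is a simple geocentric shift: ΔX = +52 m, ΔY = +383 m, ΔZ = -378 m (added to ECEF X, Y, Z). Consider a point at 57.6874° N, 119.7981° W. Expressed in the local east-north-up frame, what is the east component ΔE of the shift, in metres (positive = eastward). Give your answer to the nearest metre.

ΔE = -145 m

At φ = 57.6874°, λ = -119.7981°: sin φ = 0.845144, cos φ = 0.534538, sin λ = -0.867782, cos λ = -0.496945.
ΔE = −sin λ·ΔX + cos λ·ΔY = −(-0.867782)·(52) + (-0.496945)·(383) = -145.21 m.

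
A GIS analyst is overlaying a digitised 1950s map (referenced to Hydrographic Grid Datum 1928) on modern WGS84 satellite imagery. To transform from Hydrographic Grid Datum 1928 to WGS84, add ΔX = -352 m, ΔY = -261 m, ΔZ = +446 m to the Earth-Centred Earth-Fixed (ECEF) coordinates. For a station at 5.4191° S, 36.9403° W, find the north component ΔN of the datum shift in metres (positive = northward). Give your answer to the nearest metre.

ΔN = 432 m

At φ = -5.4191°, λ = -36.9403°: sin φ = -0.094440, cos φ = 0.995531, sin λ = -0.600983, cos λ = 0.799262.
ΔN = −sin φ cos λ·ΔX − sin φ sin λ·ΔY + cos φ·ΔZ = −(-0.094440)(0.799262)(-352) − (-0.094440)(-0.600983)(-261) + (0.995531)(446) = 432.25 m.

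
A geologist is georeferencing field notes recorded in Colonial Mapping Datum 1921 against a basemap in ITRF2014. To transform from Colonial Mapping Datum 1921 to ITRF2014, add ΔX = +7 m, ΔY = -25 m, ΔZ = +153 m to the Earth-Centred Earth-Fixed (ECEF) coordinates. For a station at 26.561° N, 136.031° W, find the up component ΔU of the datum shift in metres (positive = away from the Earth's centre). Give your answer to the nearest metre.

At φ = 26.561°, λ = -136.031°: sin φ = 0.447150, cos φ = 0.894459, sin λ = -0.694269, cos λ = -0.719716.
ΔU = cos φ cos λ·ΔX + cos φ sin λ·ΔY + sin φ·ΔZ = (0.894459)(-0.719716)(7) + (0.894459)(-0.694269)(-25) + (0.447150)(153) = 79.43 m.

ΔU = 79 m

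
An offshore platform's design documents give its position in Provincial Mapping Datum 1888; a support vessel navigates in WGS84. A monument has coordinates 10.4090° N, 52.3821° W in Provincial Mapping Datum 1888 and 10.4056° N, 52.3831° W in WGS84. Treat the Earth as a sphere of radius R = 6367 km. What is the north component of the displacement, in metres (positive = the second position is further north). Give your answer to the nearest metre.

ΔN = -378 m

Δφ = 10.4056° − 10.4090° = -0.0034°; Δλ = -52.3831° − -52.3821° = -0.0010°.
1° along a meridian = πR/180 = 111125 m.
ΔN = Δφ × 111125 = -377.8 m; ΔE = Δλ × 111125 × cos(10.4090°) = -0.0010 × 111125 × 0.983543 = -109.3 m.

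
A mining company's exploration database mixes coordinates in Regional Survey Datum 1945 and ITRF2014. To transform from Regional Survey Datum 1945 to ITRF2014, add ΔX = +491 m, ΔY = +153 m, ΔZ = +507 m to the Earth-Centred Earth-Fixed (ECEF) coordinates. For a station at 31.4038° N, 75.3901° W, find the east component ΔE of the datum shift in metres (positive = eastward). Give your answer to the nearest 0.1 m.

At φ = 31.4038°, λ = -75.3901°: sin φ = 0.521066, cos φ = 0.853516, sin λ = -0.967666, cos λ = 0.252237.
ΔE = −sin λ·ΔX + cos λ·ΔY = −(-0.967666)·(491) + (0.252237)·(153) = 513.72 m.

ΔE = 513.7 m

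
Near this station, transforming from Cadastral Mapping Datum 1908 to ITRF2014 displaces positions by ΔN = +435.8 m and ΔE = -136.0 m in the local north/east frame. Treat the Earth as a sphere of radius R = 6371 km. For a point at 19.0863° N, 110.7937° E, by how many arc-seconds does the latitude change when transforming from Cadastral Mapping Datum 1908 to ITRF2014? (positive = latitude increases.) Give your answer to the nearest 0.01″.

On a sphere of radius R, 1 rad of latitude = R, so Δφ = ΔN / R = 435.8 / 6371000 = 6.8404e-05 rad = 14.109″.

Δφ = 14.11″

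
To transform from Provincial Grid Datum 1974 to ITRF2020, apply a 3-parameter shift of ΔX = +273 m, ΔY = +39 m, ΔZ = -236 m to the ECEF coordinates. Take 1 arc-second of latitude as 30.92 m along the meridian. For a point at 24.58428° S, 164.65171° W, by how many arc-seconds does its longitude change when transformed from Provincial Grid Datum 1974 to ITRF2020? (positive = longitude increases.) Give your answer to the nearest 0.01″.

Δλ = 1.23″

sin φ = -0.416031, cos φ = 0.909350, sin λ = -0.264686, cos λ = -0.964335.
East component: ΔE = −sin λ·ΔX + cos λ·ΔY = −(-0.264686)(273) + (-0.964335)(39) = 34.65 m.
1° of latitude spans 3600 × 30.92 = 111312 m; at latitude φ, 1° of longitude spans that × cos φ = 101221.6 m, so Δλ = 34.65 / 101221.6 × 3600 = 1.232″.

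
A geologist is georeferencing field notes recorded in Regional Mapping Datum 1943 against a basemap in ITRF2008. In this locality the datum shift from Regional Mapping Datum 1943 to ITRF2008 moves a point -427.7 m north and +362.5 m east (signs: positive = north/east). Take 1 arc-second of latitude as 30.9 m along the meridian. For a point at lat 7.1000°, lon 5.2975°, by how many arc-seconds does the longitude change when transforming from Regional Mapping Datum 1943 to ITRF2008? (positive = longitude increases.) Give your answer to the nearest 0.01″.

Δλ = 11.82″

At latitude 7.1000°, cos φ = 0.992332.
1″ of longitude at this latitude = 30.90 × cos φ = 30.6631 m, so Δλ = 362.5 / 30.6631 = 11.822″.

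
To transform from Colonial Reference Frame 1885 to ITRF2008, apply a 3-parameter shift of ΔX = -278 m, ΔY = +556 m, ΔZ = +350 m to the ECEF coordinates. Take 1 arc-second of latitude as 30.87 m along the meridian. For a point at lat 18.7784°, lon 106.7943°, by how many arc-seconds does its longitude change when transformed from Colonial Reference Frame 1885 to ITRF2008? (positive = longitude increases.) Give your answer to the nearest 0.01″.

sin φ = 0.321909, cos φ = 0.946771, sin λ = 0.957348, cos λ = -0.288937.
East component: ΔE = −sin λ·ΔX + cos λ·ΔY = −(0.957348)(-278) + (-0.288937)(556) = 105.49 m.
1° of latitude spans 3600 × 30.87 = 111132 m; at latitude φ, 1° of longitude spans that × cos φ = 105216.5 m, so Δλ = 105.49 / 105216.5 × 3600 = 3.609″.

Δλ = 3.61″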